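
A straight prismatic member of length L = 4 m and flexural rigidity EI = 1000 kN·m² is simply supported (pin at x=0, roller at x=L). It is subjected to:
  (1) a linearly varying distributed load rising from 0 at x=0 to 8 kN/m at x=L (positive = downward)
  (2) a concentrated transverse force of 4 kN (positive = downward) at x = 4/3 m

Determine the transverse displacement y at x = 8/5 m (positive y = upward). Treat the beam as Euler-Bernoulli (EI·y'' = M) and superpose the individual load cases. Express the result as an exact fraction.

y(8/5) = -895216/52734375 m

Load 1 — triangular load w₀=8 kN/m (0→w₀ over full span):
  y_1 = -w₀x(7L⁴-10L²x²+3x⁴)/(360LEI) = -8·(8/5)·(7·4⁴-10·4²·(8/5)²+3·(8/5)⁴)/(360·4·1000) = -73024/5859375 m
Load 2 — point force P=4 kN at a=4/3 m (b=L-a=8/3):
  y_2 = -Pa(L-x)(2Lx-a²-x²)/(6LEI)  [x>a] = -4·(4/3)·(4-(8/5))·(2·4·(8/5)-(4/3)²-(8/5)²)/(6·4·1000) = -1904/421875 m
Superposition: y = Σ y_i = -895216/52734375 m ≈ -0.016976 m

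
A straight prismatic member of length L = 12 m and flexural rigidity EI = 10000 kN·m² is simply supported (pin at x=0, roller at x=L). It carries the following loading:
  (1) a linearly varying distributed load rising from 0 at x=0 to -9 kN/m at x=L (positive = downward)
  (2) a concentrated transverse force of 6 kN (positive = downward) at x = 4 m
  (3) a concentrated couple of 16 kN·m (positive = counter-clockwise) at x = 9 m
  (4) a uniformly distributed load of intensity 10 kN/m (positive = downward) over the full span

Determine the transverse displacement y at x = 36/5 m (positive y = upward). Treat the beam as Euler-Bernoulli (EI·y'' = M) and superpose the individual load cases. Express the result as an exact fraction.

Load 1 — triangular load w₀=-9 kN/m (0→w₀ over full span):
  y_1 = -w₀x(7L⁴-10L²x²+3x⁴)/(360LEI) = -(-9)·(36/5)·(7·12⁴-10·12²·(36/5)²+3·(36/5)⁴)/(360·12·10000) = 1150848/9765625 m
Load 2 — point force P=6 kN at a=4 m (b=L-a=8):
  y_2 = -Pa(L-x)(2Lx-a²-x²)/(6LEI)  [x>a] = -6·4·(12-(36/5))·(2·12·(36/5)-4²-(36/5)²)/(6·12·10000) = -1312/78125 m
Load 3 — applied couple M₀=16 kN·m at a=9 m (b=L-a=3):
  y_3 = (M₀x³/(6L)+C₁x)/EI  [x≤a] with C₁=M₀(3b²-L²)/(6L)=-26 = (16·(36/5)³/(6·12)+(-26)·(36/5))/10000 = -1629/156250 m
Load 4 — uniform load w=10 kN/m over full span:
  y_4 = -wx(L³-2Lx²+x³)/(24EI) = -10·(36/5)·(12³-2·12·(36/5)²+(36/5)³)/(24·10000) = -20088/78125 m
Superposition: y = Σ y_i = -3251929/19531250 m ≈ -0.166499 m

y(36/5) = -3251929/19531250 m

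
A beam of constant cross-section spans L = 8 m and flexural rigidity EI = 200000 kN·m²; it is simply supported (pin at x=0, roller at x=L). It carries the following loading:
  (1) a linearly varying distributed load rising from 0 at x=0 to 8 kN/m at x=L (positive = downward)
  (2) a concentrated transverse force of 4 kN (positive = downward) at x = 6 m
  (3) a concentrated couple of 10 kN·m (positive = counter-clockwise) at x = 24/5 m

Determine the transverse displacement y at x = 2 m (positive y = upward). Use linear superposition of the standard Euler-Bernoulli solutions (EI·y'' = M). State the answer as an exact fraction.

Load 1 — triangular load w₀=8 kN/m (0→w₀ over full span):
  y_1 = -w₀x(7L⁴-10L²x²+3x⁴)/(360LEI) = -8·2·(7·8⁴-10·8²·2²+3·2⁴)/(360·8·200000) = -109/150000 m
Load 2 — point force P=4 kN at a=6 m (b=L-a=2):
  y_2 = -Pbx(L²-b²-x²)/(6LEI)  [x≤a] = -4·2·2·(8²-2²-2²)/(6·8·200000) = -7/75000 m
Load 3 — applied couple M₀=10 kN·m at a=24/5 m (b=L-a=16/5):
  y_3 = (M₀x³/(6L)+C₁x)/EI  [x≤a] with C₁=M₀(3b²-L²)/(6L)=-104/15 = (10·2³/(6·8)+(-104/15)·2)/200000 = -61/1000000 m
Superposition: y = Σ y_i = -881/1000000 m ≈ -0.000881 m

y(2) = -881/1000000 m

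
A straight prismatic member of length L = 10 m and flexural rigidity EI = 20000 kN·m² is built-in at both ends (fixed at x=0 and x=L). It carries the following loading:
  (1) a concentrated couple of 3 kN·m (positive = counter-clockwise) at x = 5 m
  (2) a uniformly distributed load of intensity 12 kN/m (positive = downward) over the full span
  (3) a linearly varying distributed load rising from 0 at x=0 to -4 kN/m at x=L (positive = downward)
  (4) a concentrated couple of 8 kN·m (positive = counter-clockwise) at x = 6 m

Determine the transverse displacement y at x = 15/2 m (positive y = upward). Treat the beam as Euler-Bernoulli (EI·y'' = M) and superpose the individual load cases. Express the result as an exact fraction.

Load 1 — applied couple M₀=3 kN·m at a=5 m (b=L-a=5):
  y_1 = (R_Ax³/6 - M_Ax²/2 - M₀(x-a)²/2)/EI  [x>a] with R_A=9/20, M_A=3/4 = ((9/20)·(15/2)³/6 - (3/4)·(15/2)²/2 - 3·((15/2)-5)²/2)/20000 = 3/51200 m
Load 2 — uniform load w=12 kN/m over full span:
  y_2 = -wx²(L-x)²/(24EI) = -12·(15/2)²·(10-(15/2))²/(24·20000) = -9/1024 m
Load 3 — triangular load w₀=-4 kN/m (0→w₀ over full span):
  y_3 = -w₀x²(L-x)²(x+2L)/(120LEI) = -(-4)·(15/2)²·(10-(15/2))²·((15/2)+2·10)/(120·10·20000) = 33/20480 m
Load 4 — applied couple M₀=8 kN·m at a=6 m (b=L-a=4):
  y_4 = (R_Ax³/6 - M_Ax²/2 - M₀(x-a)²/2)/EI  [x>a] with R_A=144/125, M_A=64/25 = ((144/125)·(15/2)³/6 - (64/25)·(15/2)²/2 - 8·((15/2)-6)²/2)/20000 = 0 m
Superposition: y = Σ y_i = -729/102400 m ≈ -0.007119 m

y(15/2) = -729/102400 m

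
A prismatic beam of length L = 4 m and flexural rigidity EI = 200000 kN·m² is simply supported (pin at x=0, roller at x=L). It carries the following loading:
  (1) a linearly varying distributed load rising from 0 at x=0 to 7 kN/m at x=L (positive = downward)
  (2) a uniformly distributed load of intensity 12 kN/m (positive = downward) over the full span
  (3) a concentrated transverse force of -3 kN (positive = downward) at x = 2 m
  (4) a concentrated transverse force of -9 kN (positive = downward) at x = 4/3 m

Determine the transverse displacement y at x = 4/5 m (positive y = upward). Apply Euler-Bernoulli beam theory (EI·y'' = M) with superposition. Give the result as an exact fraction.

y(4/5) = -754493/7031250000 m

Load 1 — triangular load w₀=7 kN/m (0→w₀ over full span):
  y_1 = -w₀x(7L⁴-10L²x²+3x⁴)/(360LEI) = -7·(4/5)·(7·4⁴-10·4²·(4/5)²+3·(4/5)⁴)/(360·4·200000) = -4816/146484375 m
Load 2 — uniform load w=12 kN/m over full span:
  y_2 = -wx(L³-2Lx²+x³)/(24EI) = -12·(4/5)·(4³-2·4·(4/5)²+(4/5)³)/(24·200000) = -232/1953125 m
Load 3 — point force P=-3 kN at a=2 m (b=L-a=2):
  y_3 = -Pbx(L²-b²-x²)/(6LEI)  [x≤a] = -(-3)·2·(4/5)·(4²-2²-(4/5)²)/(6·4·200000) = 71/6250000 m
Load 4 — point force P=-9 kN at a=4/3 m (b=L-a=8/3):
  y_4 = -Pbx(L²-b²-x²)/(6LEI)  [x≤a] = -(-9)·(8/3)·(4/5)·(4²-(8/3)²-(4/5)²)/(6·4·200000) = 116/3515625 m
Superposition: y = Σ y_i = -754493/7031250000 m ≈ -0.000107 m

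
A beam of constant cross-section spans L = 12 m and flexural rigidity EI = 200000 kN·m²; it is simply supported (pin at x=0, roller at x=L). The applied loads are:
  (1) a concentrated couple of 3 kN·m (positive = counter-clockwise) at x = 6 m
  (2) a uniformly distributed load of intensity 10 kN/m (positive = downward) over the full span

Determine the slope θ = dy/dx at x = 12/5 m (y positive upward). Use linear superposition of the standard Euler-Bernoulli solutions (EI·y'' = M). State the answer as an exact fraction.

θ(12/5) = -28551/10000000 rad

Load 1 — applied couple M₀=3 kN·m at a=6 m (b=L-a=6):
  θ_1 = (M₀x²/(2L)+C₁)/EI  [x≤a] with C₁=M₀(3b²-L²)/(6L)=-3/2 = (3·(12/5)²/(2·12)+(-3/2))/200000 = -39/10000000 rad
Load 2 — uniform load w=10 kN/m over full span:
  θ_2 = -w(L³-6Lx²+4x³)/(24EI) = -10·(12³-6·12·(12/5)²+4·(12/5)³)/(24·200000) = -891/312500 rad
Superposition: θ = Σ θ_i = -28551/10000000 rad ≈ -0.002855 rad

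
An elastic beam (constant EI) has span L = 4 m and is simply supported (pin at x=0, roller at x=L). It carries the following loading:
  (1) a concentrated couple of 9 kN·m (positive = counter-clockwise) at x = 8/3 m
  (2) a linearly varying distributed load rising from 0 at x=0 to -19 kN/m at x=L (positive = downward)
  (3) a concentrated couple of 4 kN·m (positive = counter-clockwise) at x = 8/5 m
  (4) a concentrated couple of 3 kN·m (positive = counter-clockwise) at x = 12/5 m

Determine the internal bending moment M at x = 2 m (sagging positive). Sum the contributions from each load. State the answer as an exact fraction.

Load 1 — applied couple M₀=9 kN·m at a=8/3 m (b=L-a=4/3):
  M_1 = M₀x/L  [x≤a] = 9·2/4 = 9/2 kN·m
Load 2 — triangular load w₀=-19 kN/m (0→w₀ over full span):
  M_2 = w₀Lx/6 - w₀x³/(6L) = (-19)·4·2/6 - (-19)·2³/(6·4) = -19 kN·m
Load 3 — applied couple M₀=4 kN·m at a=8/5 m (b=L-a=12/5):
  M_3 = M₀x/L - M₀  [x>a] = 4·2/4 - 4 = -2 kN·m
Load 4 — applied couple M₀=3 kN·m at a=12/5 m (b=L-a=8/5):
  M_4 = M₀x/L  [x≤a] = 3·2/4 = 3/2 kN·m
Superposition: M = Σ M_i = -15 kN·m ≈ -15.000000 kN·m

M(2) = -15 kN·m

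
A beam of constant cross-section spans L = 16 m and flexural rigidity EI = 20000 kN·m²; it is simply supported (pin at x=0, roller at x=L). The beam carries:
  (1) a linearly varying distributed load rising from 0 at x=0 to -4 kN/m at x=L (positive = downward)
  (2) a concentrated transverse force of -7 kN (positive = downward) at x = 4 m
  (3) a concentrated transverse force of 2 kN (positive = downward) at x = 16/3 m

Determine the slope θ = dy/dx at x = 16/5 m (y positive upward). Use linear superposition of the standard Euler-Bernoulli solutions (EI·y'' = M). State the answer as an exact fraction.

Load 1 — triangular load w₀=-4 kN/m (0→w₀ over full span):
  θ_1 = -w₀(7L⁴-30L²x²+15x⁴)/(360LEI) = -(-4)·(7·16⁴-30·16²·(16/5)²+15·(16/5)⁴)/(360·16·20000) = 46592/3515625 rad
Load 2 — point force P=-7 kN at a=4 m (b=L-a=12):
  θ_2 = -Pb(L²-b²-3x²)/(6LEI)  [x≤a] = -(-7)·12·(16²-12²-3·(16/5)²)/(6·16·20000) = 889/250000 rad
Load 3 — point force P=2 kN at a=16/3 m (b=L-a=32/3):
  θ_3 = -Pb(L²-b²-3x²)/(6LEI)  [x≤a] = -2·(32/3)·(16²-(32/3)²-3·(16/5)²)/(6·16·20000) = -1568/1265625 rad
Superposition: θ = Σ θ_i = 7882273/506250000 rad ≈ 0.015570 rad

θ(16/5) = 7882273/506250000 rad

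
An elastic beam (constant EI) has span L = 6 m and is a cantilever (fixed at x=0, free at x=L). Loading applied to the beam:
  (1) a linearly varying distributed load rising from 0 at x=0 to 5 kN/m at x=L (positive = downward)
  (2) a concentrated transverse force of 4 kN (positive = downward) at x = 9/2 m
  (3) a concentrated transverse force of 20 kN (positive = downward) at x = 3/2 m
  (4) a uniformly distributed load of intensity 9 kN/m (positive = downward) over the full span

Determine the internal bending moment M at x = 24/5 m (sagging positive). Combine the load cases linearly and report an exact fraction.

Load 1 — triangular load w₀=5 kN/m (0→w₀ over full span):
  M_1 = w₀Lx/2 - w₀L²/3 - w₀x³/(6L) = 5·6·(24/5)/2 - 5·6²/3 - 5·(24/5)³/(6·6) = -84/25 kN·m
Load 2 — point force P=4 kN at a=9/2 m (b=L-a=3/2):
  M_2 = 0  [x>a] = 0 kN·m
Load 3 — point force P=20 kN at a=3/2 m (b=L-a=9/2):
  M_3 = 0  [x>a] = 0 kN·m
Load 4 — uniform load w=9 kN/m over full span:
  M_4 = -w(L-x)²/2 = -9·(6-(24/5))²/2 = -162/25 kN·m
Superposition: M = Σ M_i = -246/25 kN·m ≈ -9.840000 kN·m

M(24/5) = -246/25 kN·m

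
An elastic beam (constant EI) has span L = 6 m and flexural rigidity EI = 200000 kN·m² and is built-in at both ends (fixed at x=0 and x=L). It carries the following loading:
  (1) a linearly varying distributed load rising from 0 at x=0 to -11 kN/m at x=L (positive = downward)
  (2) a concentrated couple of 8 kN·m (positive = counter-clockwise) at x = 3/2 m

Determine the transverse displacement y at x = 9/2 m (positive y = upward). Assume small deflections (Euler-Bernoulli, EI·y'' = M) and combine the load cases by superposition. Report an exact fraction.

y(9/2) = 34443/512000000 m

Load 1 — triangular load w₀=-11 kN/m (0→w₀ over full span):
  y_1 = -w₀x²(L-x)²(x+2L)/(120LEI) = -(-11)·(9/2)²·(6-(9/2))²·((9/2)+2·6)/(120·6·200000) = 29403/512000000 m
Load 2 — applied couple M₀=8 kN·m at a=3/2 m (b=L-a=9/2):
  y_2 = (R_Ax³/6 - M_Ax²/2 - M₀(x-a)²/2)/EI  [x>a] with R_A=3/2, M_A=-3/2 = ((3/2)·(9/2)³/6 - (-3/2)·(9/2)²/2 - 8·((9/2)-(3/2))²/2)/200000 = 63/6400000 m
Superposition: y = Σ y_i = 34443/512000000 m ≈ 0.000067 m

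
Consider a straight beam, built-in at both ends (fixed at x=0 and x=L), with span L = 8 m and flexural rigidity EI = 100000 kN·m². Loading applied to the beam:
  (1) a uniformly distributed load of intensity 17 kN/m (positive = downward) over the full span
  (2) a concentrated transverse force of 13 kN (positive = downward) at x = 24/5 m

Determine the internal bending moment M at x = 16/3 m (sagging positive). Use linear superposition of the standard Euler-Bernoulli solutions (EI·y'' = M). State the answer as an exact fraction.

Load 1 — uniform load w=17 kN/m over full span:
  M_1 = wLx/2 - wL²/12 - wx²/2 = 17·8·(16/3)/2 - 17·8²/12 - 17·(16/3)²/2 = 272/9 kN·m
Load 2 — point force P=13 kN at a=24/5 m (b=L-a=16/5):
  M_2 = Pa²(a+3b)(L-x)/L³ - Pa²b/L²  [x>a] = 13·(24/5)²·((24/5)+3·(16/5))·(8-(16/3))/8³ - 13·(24/5)²·(16/5)/8² = 936/125 kN·m
Superposition: M = Σ M_i = 42424/1125 kN·m ≈ 37.710222 kN·m

M(16/3) = 42424/1125 kN·m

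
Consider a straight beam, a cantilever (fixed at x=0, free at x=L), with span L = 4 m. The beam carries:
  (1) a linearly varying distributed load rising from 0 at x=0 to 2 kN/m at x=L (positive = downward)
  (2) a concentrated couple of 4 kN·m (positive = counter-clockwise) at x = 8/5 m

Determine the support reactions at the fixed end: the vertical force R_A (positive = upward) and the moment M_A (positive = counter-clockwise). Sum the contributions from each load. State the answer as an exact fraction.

Load 1 — triangular load w₀=2 kN/m (0→w₀ over full span):
  R_A = w₀L/2 = 2·4/2 = 4 kN
  M_A = w₀L²/3 = 2·4²/3 = 32/3 kN·m
Load 2 — applied couple M₀=4 kN·m at a=8/5 m (b=L-a=12/5):
  R_A = 0 kN
  M_A = -M₀ = -4 kN·m
Superposition: R_A = 4 kN, M_A = 20/3 kN·m

R_A = 4 kN, M_A = 20/3 kN·m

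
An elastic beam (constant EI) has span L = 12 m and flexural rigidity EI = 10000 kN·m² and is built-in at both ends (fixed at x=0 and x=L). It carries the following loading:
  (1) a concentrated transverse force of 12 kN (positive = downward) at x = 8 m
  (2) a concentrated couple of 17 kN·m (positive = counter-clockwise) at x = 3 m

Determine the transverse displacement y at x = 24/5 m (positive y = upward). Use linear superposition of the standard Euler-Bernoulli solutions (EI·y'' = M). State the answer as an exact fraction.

y(24/5) = -1349/500000 m

Load 1 — point force P=12 kN at a=8 m (b=L-a=4):
  y_1 = -Pb²x²(3aL-(3a+b)x)/(6L³EI)  [x≤a] = -12·4²·(24/5)²·(3·8·12-(3·8+4)·(24/5))/(6·12³·10000) = -512/78125 m
Load 2 — applied couple M₀=17 kN·m at a=3 m (b=L-a=9):
  y_2 = (R_Ax³/6 - M_Ax²/2 - M₀(x-a)²/2)/EI  [x>a] with R_A=51/32, M_A=-51/16 = ((51/32)·(24/5)³/6 - (-51/16)·(24/5)²/2 - 17·((24/5)-3)²/2)/10000 = 9639/2500000 m
Superposition: y = Σ y_i = -1349/500000 m ≈ -0.002698 m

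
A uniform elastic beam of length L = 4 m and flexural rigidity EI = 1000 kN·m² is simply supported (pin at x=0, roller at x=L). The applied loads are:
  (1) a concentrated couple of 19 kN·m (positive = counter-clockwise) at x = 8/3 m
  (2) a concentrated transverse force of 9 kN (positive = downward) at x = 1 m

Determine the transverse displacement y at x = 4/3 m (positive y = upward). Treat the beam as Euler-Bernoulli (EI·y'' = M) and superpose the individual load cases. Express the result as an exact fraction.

y(4/3) = -1399/81000 m

Load 1 — applied couple M₀=19 kN·m at a=8/3 m (b=L-a=4/3):
  y_1 = (M₀x³/(6L)+C₁x)/EI  [x≤a] with C₁=M₀(3b²-L²)/(6L)=-76/9 = (19·(4/3)³/(6·4)+(-76/9)·(4/3))/1000 = -19/2025 m
Load 2 — point force P=9 kN at a=1 m (b=L-a=3):
  y_2 = -Pa(L-x)(2Lx-a²-x²)/(6LEI)  [x>a] = -9·1·(4-(4/3))·(2·4·(4/3)-1²-(4/3)²)/(6·4·1000) = -71/9000 m
Superposition: y = Σ y_i = -1399/81000 m ≈ -0.017272 m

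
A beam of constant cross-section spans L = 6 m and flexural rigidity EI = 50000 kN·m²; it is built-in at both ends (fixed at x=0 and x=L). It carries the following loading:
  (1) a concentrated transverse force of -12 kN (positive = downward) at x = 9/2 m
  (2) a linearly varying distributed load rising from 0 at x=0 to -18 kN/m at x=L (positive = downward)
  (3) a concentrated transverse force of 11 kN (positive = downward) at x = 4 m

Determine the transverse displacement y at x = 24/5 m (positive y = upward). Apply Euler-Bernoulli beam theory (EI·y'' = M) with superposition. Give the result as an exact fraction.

y(24/5) = 2552861/9375000000 m

Load 1 — point force P=-12 kN at a=9/2 m (b=L-a=3/2):
  y_1 = -Pa²(L-x)²(3bL-(3b+a)(L-x))/(6L³EI)  [x>a] = -(-12)·(9/2)²·(6-(24/5))²·(3·(3/2)·6-(3·(3/2)+(9/2))·(6-(24/5)))/(6·6³·50000) = 2187/25000000 m
Load 2 — triangular load w₀=-18 kN/m (0→w₀ over full span):
  y_2 = -w₀x²(L-x)²(x+2L)/(120LEI) = -(-18)·(24/5)²·(6-(24/5))²·((24/5)+2·6)/(120·6·50000) = 13608/48828125 m
Load 3 — point force P=11 kN at a=4 m (b=L-a=2):
  y_3 = -Pa²(L-x)²(3bL-(3b+a)(L-x))/(6L³EI)  [x>a] = -11·4²·(6-(24/5))²·(3·2·6-(3·2+4)·(6-(24/5)))/(6·6³·50000) = -22/234375 m
Superposition: y = Σ y_i = 2552861/9375000000 m ≈ 0.000272 m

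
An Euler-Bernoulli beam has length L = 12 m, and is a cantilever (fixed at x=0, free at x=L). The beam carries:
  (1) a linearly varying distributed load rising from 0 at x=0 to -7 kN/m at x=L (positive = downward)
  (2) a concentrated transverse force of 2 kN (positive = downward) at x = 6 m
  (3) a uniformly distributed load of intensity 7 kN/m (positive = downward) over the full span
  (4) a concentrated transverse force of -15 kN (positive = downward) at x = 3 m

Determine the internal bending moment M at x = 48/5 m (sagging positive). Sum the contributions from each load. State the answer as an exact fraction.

Load 1 — triangular load w₀=-7 kN/m (0→w₀ over full span):
  M_1 = w₀Lx/2 - w₀L²/3 - w₀x³/(6L) = (-7)·12·(48/5)/2 - (-7)·12²/3 - (-7)·(48/5)³/(6·12) = 2352/125 kN·m
Load 2 — point force P=2 kN at a=6 m (b=L-a=6):
  M_2 = 0  [x>a] = 0 kN·m
Load 3 — uniform load w=7 kN/m over full span:
  M_3 = -w(L-x)²/2 = -7·(12-(48/5))²/2 = -504/25 kN·m
Load 4 — point force P=-15 kN at a=3 m (b=L-a=9):
  M_4 = 0  [x>a] = 0 kN·m
Superposition: M = Σ M_i = -168/125 kN·m ≈ -1.344000 kN·m

M(48/5) = -168/125 kN·m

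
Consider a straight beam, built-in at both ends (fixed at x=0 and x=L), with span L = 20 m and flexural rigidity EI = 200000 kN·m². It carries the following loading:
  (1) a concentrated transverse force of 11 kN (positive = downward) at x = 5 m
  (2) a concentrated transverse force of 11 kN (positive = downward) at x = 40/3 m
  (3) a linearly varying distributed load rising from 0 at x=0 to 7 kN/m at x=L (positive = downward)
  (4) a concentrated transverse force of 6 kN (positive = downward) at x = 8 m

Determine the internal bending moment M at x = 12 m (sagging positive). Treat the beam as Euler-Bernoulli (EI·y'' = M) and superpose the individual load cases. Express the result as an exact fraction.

Load 1 — point force P=11 kN at a=5 m (b=L-a=15):
  M_1 = Pa²(a+3b)(L-x)/L³ - Pa²b/L²  [x>a] = 11·5²·(5+3·15)·(20-12)/20³ - 11·5²·15/20² = 55/16 kN·m
Load 2 — point force P=11 kN at a=40/3 m (b=L-a=20/3):
  M_2 = Pb²(3a+b)x/L³ - Pab²/L²  [x≤a] = 11·(20/3)²·(3·(40/3)+(20/3))·12/20³ - 11·(40/3)·(20/3)²/20² = 484/27 kN·m
Load 3 — triangular load w₀=7 kN/m (0→w₀ over full span):
  M_3 = 3w₀Lx/20 - w₀L²/30 - w₀x³/(6L) = 3·7·20·12/20 - 7·20²/30 - 7·12³/(6·20) = 868/15 kN·m
Load 4 — point force P=6 kN at a=8 m (b=L-a=12):
  M_4 = Pa²(a+3b)(L-x)/L³ - Pa²b/L²  [x>a] = 6·8²·(8+3·12)·(20-12)/20³ - 6·8²·12/20² = 672/125 kN·m
Superposition: M = Σ M_i = 4568729/54000 kN·m ≈ 84.606093 kN·m

M(12) = 4568729/54000 kN·m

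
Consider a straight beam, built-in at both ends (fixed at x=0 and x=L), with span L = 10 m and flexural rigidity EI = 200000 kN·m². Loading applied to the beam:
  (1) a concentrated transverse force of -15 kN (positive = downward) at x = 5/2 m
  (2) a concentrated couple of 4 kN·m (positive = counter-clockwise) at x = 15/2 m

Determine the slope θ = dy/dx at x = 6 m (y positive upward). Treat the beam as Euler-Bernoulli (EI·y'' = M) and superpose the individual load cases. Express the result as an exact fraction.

Load 1 — point force P=-15 kN at a=5/2 m (b=L-a=15/2):
  θ_1 = Pa²(L-x)(2bL-(3b+a)(L-x))/(2L³EI)  [x>a] = (-15)·(5/2)²·(10-6)·(2·(15/2)·10-(3·(15/2)+(5/2))·(10-6))/(2·10³·200000) = -3/64000 rad
Load 2 — applied couple M₀=4 kN·m at a=15/2 m (b=L-a=5/2):
  θ_2 = (R_Ax²/2 - M_Ax)/EI  [x≤a] with R_A=9/20, M_A=5/4 = ((9/20)·6²/2 - (5/4)·6)/200000 = 3/1000000 rad
Superposition: θ = Σ θ_i = -351/8000000 rad ≈ -0.000044 rad

θ(6) = -351/8000000 rad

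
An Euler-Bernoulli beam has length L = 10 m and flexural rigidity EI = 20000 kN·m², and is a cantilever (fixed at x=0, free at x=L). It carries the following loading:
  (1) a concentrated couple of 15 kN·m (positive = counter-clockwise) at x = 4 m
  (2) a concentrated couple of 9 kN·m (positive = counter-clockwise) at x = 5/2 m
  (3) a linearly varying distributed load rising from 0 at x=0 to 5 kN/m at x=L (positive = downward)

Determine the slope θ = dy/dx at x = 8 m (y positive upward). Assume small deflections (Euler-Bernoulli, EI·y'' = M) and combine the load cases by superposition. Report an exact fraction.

Load 1 — applied couple M₀=15 kN·m at a=4 m (b=L-a=6):
  θ_1 = M₀a/EI  [x>a] = 15·4/20000 = 3/1000 rad
Load 2 — applied couple M₀=9 kN·m at a=5/2 m (b=L-a=15/2):
  θ_2 = M₀a/EI  [x>a] = 9·(5/2)/20000 = 9/8000 rad
Load 3 — triangular load w₀=5 kN/m (0→w₀ over full span):
  θ_3 = (w₀Lx²/4-w₀L²x/3-w₀x⁴/(24L))/EI = (5·10·8²/4-5·10²·8/3-5·8⁴/(24·10))/20000 = -58/1875 rad
Superposition: θ = Σ θ_i = -3217/120000 rad ≈ -0.026808 rad

θ(8) = -3217/120000 rad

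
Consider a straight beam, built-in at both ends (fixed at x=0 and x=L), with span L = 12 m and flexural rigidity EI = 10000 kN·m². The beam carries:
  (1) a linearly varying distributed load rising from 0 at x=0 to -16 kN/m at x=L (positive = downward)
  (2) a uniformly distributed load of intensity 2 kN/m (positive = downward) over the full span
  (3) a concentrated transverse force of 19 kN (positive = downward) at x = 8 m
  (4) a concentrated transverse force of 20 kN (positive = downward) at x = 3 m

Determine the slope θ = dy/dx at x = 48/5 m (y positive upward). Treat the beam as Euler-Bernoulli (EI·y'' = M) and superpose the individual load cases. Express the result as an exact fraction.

Load 1 — triangular load w₀=-16 kN/m (0→w₀ over full span):
  θ_1 = -w₀(2x(L-x)(L-2x)(x+2L)+x²(L-x)²)/(120LEI) = -(-16)·(2·(48/5)·(12-(48/5))·(12-2·(48/5))·((48/5)+2·12)+(48/5)²·(12-(48/5))²)/(120·12·10000) = -4608/390625 rad
Load 2 — uniform load w=2 kN/m over full span:
  θ_2 = -wx(L-x)(L-2x)/(12EI) = -2·(48/5)·(12-(48/5))·(12-2·(48/5))/(12·10000) = 216/78125 rad
Load 3 — point force P=19 kN at a=8 m (b=L-a=4):
  θ_3 = Pa²(L-x)(2bL-(3b+a)(L-x))/(2L³EI)  [x>a] = 19·8²·(12-(48/5))·(2·4·12-(3·4+8)·(12-(48/5)))/(2·12³·10000) = 38/9375 rad
Load 4 — point force P=20 kN at a=3 m (b=L-a=9):
  θ_4 = Pa²(L-x)(2bL-(3b+a)(L-x))/(2L³EI)  [x>a] = 20·3²·(12-(48/5))·(2·9·12-(3·9+3)·(12-(48/5)))/(2·12³·10000) = 9/5000 rad
Superposition: θ = Σ θ_i = -29797/9375000 rad ≈ -0.003178 rad

θ(48/5) = -29797/9375000 rad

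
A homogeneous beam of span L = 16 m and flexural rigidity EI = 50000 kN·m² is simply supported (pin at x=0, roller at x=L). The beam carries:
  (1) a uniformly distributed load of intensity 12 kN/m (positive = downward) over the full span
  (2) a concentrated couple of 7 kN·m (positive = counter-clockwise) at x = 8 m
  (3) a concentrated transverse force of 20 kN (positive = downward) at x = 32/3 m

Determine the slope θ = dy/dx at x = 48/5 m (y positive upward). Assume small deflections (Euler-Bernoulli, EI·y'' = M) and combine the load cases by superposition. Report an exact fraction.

θ(48/5) = 3365863/253125000 rad

Load 1 — uniform load w=12 kN/m over full span:
  θ_1 = -w(L³-6Lx²+4x³)/(24EI) = -12·(16³-6·16·(48/5)²+4·(48/5)³)/(24·50000) = 4736/390625 rad
Load 2 — applied couple M₀=7 kN·m at a=8 m (b=L-a=8):
  θ_2 = (M₀x²/(2L)-M₀(x-a)+C₁)/EI  [x>a] with C₁=M₀(3b²-L²)/(6L)=-14/3 = (7·(48/5)²/(2·16)-7·((48/5)-8)+(-14/3))/50000 = 161/1875000 rad
Load 3 — point force P=20 kN at a=32/3 m (b=L-a=16/3):
  θ_3 = -Pb(L²-b²-3x²)/(6LEI)  [x≤a] = -20·(16/3)·(16²-(16/3)²-3·(48/5)²)/(6·16·50000) = 1376/1265625 rad
Superposition: θ = Σ θ_i = 3365863/253125000 rad ≈ 0.013297 rad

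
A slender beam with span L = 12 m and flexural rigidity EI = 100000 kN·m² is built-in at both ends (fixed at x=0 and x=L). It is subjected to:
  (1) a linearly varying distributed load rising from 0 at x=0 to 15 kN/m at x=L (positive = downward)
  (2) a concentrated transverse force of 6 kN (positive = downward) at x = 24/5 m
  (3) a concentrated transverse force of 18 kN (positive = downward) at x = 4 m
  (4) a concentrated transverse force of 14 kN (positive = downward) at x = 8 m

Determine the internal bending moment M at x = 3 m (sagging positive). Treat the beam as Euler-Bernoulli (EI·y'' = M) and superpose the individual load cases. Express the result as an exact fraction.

Load 1 — triangular load w₀=15 kN/m (0→w₀ over full span):
  M_1 = 3w₀Lx/20 - w₀L²/30 - w₀x³/(6L) = 3·15·12·3/20 - 15·12²/30 - 15·3³/(6·12) = 27/8 kN·m
Load 2 — point force P=6 kN at a=24/5 m (b=L-a=36/5):
  M_2 = Pb²(3a+b)x/L³ - Pab²/L²  [x≤a] = 6·(36/5)²·(3·(24/5)+(36/5))·3/12³ - 6·(24/5)·(36/5)²/12² = 162/125 kN·m
Load 3 — point force P=18 kN at a=4 m (b=L-a=8):
  M_3 = Pb²(3a+b)x/L³ - Pab²/L²  [x≤a] = 18·8²·(3·4+8)·3/12³ - 18·4·8²/12² = 8 kN·m
Load 4 — point force P=14 kN at a=8 m (b=L-a=4):
  M_4 = Pb²(3a+b)x/L³ - Pab²/L²  [x≤a] = 14·4²·(3·8+4)·3/12³ - 14·8·4²/12² = -14/9 kN·m
Superposition: M = Σ M_i = 100039/9000 kN·m ≈ 11.115444 kN·m

M(3) = 100039/9000 kN·m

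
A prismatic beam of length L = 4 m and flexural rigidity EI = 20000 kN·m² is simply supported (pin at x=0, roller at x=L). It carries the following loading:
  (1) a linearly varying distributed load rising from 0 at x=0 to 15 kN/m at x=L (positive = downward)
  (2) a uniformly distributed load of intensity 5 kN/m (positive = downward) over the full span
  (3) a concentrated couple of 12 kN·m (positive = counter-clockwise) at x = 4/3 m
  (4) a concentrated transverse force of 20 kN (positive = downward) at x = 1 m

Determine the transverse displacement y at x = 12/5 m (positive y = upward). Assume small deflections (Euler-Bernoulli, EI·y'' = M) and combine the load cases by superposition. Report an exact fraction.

y(12/5) = -117707/46875000 m

Load 1 — triangular load w₀=15 kN/m (0→w₀ over full span):
  y_1 = -w₀x(7L⁴-10L²x²+3x⁴)/(360LEI) = -15·(12/5)·(7·4⁴-10·4²·(12/5)²+3·(12/5)⁴)/(360·4·20000) = -2368/1953125 m
Load 2 — uniform load w=5 kN/m over full span:
  y_2 = -wx(L³-2Lx²+x³)/(24EI) = -5·(12/5)·(4³-2·4·(12/5)²+(12/5)³)/(24·20000) = -62/78125 m
Load 3 — applied couple M₀=12 kN·m at a=4/3 m (b=L-a=8/3):
  y_3 = (M₀x³/(6L)-M₀(x-a)²/2+C₁x)/EI  [x>a] with C₁=M₀(3b²-L²)/(6L)=8/3 = (12·(12/5)³/(6·4)-12·((12/5)-(4/3))²/2+(8/3)·(12/5))/20000 = 76/234375 m
Load 4 — point force P=20 kN at a=1 m (b=L-a=3):
  y_4 = -Pa(L-x)(2Lx-a²-x²)/(6LEI)  [x>a] = -20·1·(4-(12/5))·(2·4·(12/5)-1²-(12/5)²)/(6·4·20000) = -311/375000 m
Superposition: y = Σ y_i = -117707/46875000 m ≈ -0.002511 m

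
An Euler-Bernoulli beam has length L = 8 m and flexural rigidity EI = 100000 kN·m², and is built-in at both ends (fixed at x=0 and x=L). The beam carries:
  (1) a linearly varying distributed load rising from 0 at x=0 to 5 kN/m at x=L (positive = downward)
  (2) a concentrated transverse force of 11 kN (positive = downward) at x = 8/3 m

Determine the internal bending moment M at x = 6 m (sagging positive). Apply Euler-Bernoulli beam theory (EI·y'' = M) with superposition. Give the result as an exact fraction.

Load 1 — triangular load w₀=5 kN/m (0→w₀ over full span):
  M_1 = 3w₀Lx/20 - w₀L²/30 - w₀x³/(6L) = 3·5·8·6/20 - 5·8²/30 - 5·6³/(6·8) = 17/6 kN·m
Load 2 — point force P=11 kN at a=8/3 m (b=L-a=16/3):
  M_2 = Pa²(a+3b)(L-x)/L³ - Pa²b/L²  [x>a] = 11·(8/3)²·((8/3)+3·(16/3))·(8-6)/8³ - 11·(8/3)²·(16/3)/8² = -22/27 kN·m
Superposition: M = Σ M_i = 109/54 kN·m ≈ 2.018519 kN·m

M(6) = 109/54 kN·m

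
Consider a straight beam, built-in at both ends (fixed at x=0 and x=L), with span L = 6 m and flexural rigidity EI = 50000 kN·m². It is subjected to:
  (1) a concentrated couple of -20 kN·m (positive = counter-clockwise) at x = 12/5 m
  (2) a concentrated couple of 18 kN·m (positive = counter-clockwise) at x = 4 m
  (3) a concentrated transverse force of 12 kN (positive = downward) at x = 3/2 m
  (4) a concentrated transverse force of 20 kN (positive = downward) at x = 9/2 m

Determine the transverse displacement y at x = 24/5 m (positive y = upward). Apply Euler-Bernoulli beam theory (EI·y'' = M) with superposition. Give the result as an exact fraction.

y(24/5) = -16947/62500000 m

Load 1 — applied couple M₀=-20 kN·m at a=12/5 m (b=L-a=18/5):
  y_1 = (R_Ax³/6 - M_Ax²/2 - M₀(x-a)²/2)/EI  [x>a] with R_A=-24/5, M_A=-12/5 = ((-24/5)·(24/5)³/6 - (-12/5)·(24/5)²/2 - (-20)·((24/5)-(12/5))²/2)/50000 = -126/1953125 m
Load 2 — applied couple M₀=18 kN·m at a=4 m (b=L-a=2):
  y_2 = (R_Ax³/6 - M_Ax²/2 - M₀(x-a)²/2)/EI  [x>a] with R_A=4, M_A=6 = (4·(24/5)³/6 - 6·(24/5)²/2 - 18·((24/5)-4)²/2)/50000 = -9/390625 m
Load 3 — point force P=12 kN at a=3/2 m (b=L-a=9/2):
  y_3 = -Pa²(L-x)²(3bL-(3b+a)(L-x))/(6L³EI)  [x>a] = -12·(3/2)²·(6-(24/5))²·(3·(9/2)·6-(3·(9/2)+(3/2))·(6-(24/5)))/(6·6³·50000) = -189/5000000 m
Load 4 — point force P=20 kN at a=9/2 m (b=L-a=3/2):
  y_4 = -Pa²(L-x)²(3bL-(3b+a)(L-x))/(6L³EI)  [x>a] = -20·(9/2)²·(6-(24/5))²·(3·(3/2)·6-(3·(3/2)+(9/2))·(6-(24/5)))/(6·6³·50000) = -729/5000000 m
Superposition: y = Σ y_i = -16947/62500000 m ≈ -0.000271 m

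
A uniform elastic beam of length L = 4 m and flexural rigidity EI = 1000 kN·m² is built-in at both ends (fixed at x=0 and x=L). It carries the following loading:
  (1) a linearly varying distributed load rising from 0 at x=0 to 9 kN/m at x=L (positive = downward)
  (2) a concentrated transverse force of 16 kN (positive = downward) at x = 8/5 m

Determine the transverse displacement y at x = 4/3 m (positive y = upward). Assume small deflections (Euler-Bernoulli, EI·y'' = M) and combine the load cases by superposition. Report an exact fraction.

y(4/3) = -7984/1265625 m

Load 1 — triangular load w₀=9 kN/m (0→w₀ over full span):
  y_1 = -w₀x²(L-x)²(x+2L)/(120LEI) = -9·(4/3)²·(4-(4/3))²·((4/3)+2·4)/(120·4·1000) = -112/50625 m
Load 2 — point force P=16 kN at a=8/5 m (b=L-a=12/5):
  y_2 = -Pb²x²(3aL-(3a+b)x)/(6L³EI)  [x≤a] = -16·(12/5)²·(4/3)²·(3·(8/5)·4-(3·(8/5)+(12/5))·(4/3))/(6·4³·1000) = -64/15625 m
Superposition: y = Σ y_i = -7984/1265625 m ≈ -0.006308 m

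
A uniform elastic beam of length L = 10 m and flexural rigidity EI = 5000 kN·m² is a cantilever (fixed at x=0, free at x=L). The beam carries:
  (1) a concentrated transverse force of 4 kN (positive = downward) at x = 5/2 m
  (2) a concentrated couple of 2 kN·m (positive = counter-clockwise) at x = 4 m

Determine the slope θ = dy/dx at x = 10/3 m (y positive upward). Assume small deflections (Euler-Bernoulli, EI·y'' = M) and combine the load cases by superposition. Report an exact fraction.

Load 1 — point force P=4 kN at a=5/2 m (b=L-a=15/2):
  θ_1 = -Pa²/(2EI)  [x>a] = -4·(5/2)²/(2·5000) = -1/400 rad
Load 2 — applied couple M₀=2 kN·m at a=4 m (b=L-a=6):
  θ_2 = M₀x/EI  [x≤a] = 2·(10/3)/5000 = 1/750 rad
Superposition: θ = Σ θ_i = -7/6000 rad ≈ -0.001167 rad

θ(10/3) = -7/6000 rad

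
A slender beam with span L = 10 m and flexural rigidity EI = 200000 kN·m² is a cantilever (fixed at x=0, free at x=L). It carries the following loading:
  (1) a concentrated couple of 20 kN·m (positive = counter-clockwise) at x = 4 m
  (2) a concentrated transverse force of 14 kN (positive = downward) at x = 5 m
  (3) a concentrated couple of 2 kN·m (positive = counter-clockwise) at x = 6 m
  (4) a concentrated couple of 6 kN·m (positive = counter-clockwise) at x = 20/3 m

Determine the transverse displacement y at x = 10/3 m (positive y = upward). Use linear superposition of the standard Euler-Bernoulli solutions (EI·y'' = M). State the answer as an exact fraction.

y(10/3) = -119/162000 m

Load 1 — applied couple M₀=20 kN·m at a=4 m (b=L-a=6):
  y_1 = M₀x²/(2EI)  [x≤a] = 20·(10/3)²/(2·200000) = 1/1800 m
Load 2 — point force P=14 kN at a=5 m (b=L-a=5):
  y_2 = -Px²(3a-x)/(6EI)  [x≤a] = -14·(10/3)²·(3·5-(10/3))/(6·200000) = -49/32400 m
Load 3 — applied couple M₀=2 kN·m at a=6 m (b=L-a=4):
  y_3 = M₀x²/(2EI)  [x≤a] = 2·(10/3)²/(2·200000) = 1/18000 m
Load 4 — applied couple M₀=6 kN·m at a=20/3 m (b=L-a=10/3):
  y_4 = M₀x²/(2EI)  [x≤a] = 6·(10/3)²/(2·200000) = 1/6000 m
Superposition: y = Σ y_i = -119/162000 m ≈ -0.000735 m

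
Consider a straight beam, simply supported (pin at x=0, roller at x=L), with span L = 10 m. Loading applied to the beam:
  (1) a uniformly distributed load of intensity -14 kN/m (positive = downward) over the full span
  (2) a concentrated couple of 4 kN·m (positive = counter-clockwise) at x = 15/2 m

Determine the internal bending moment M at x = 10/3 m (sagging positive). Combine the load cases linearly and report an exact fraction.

Load 1 — uniform load w=-14 kN/m over full span:
  M_1 = wx(L-x)/2 = (-14)·(10/3)·(10-(10/3))/2 = -1400/9 kN·m
Load 2 — applied couple M₀=4 kN·m at a=15/2 m (b=L-a=5/2):
  M_2 = M₀x/L  [x≤a] = 4·(10/3)/10 = 4/3 kN·m
Superposition: M = Σ M_i = -1388/9 kN·m ≈ -154.222222 kN·m

M(10/3) = -1388/9 kN·m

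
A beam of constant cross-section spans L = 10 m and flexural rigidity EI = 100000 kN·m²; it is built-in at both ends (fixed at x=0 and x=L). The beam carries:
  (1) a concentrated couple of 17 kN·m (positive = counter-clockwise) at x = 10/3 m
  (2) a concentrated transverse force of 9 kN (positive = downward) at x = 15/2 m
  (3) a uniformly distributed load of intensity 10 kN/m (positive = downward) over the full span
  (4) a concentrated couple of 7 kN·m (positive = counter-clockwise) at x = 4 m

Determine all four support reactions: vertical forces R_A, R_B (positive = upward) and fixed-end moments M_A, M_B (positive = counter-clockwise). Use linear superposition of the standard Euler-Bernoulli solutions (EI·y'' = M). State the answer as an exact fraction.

R_A = 656171/12000 kN, M_A = 212141/2400 kN·m, R_B = 651829/12000 kN, M_B = -211399/2400 kN·m

Load 1 — applied couple M₀=17 kN·m at a=10/3 m (b=L-a=20/3):
  R_A = 6M₀ab/L³ = 6·17·(10/3)·(20/3)/10³ = 34/15 kN
  M_A = M₀b(2a-b)/L² = 17·(20/3)·(2·(10/3)-(20/3))/10² = 0 kN·m
  R_B = -6M₀ab/L³ = -6·17·(10/3)·(20/3)/10³ = -34/15 kN
  M_B = M₀a(2b-a)/L² = 17·(10/3)·(2·(20/3)-(10/3))/10² = 17/3 kN·m
Load 2 — point force P=9 kN at a=15/2 m (b=L-a=5/2):
  R_A = Pb²(3a+b)/L³ = 9·(5/2)²·(3·(15/2)+(5/2))/10³ = 45/32 kN
  M_A = Pab²/L² = 9·(15/2)·(5/2)²/10² = 135/32 kN·m
  R_B = Pa²(a+3b)/L³ = 9·(15/2)²·((15/2)+3·(5/2))/10³ = 243/32 kN
  M_B = -Pa²b/L² = -9·(15/2)²·(5/2)/10² = -405/32 kN·m
Load 3 — uniform load w=10 kN/m over full span:
  R_A = wL/2 = 10·10/2 = 50 kN
  M_A = wL²/12 = 10·10²/12 = 250/3 kN·m
  R_B = wL/2 = 10·10/2 = 50 kN
  M_B = -wL²/12 = -10·10²/12 = -250/3 kN·m
Load 4 — applied couple M₀=7 kN·m at a=4 m (b=L-a=6):
  R_A = 6M₀ab/L³ = 6·7·4·6/10³ = 126/125 kN
  M_A = M₀b(2a-b)/L² = 7·6·(2·4-6)/10² = 21/25 kN·m
  R_B = -6M₀ab/L³ = -6·7·4·6/10³ = -126/125 kN
  M_B = M₀a(2b-a)/L² = 7·4·(2·6-4)/10² = 56/25 kN·m
Superposition: R_A = 656171/12000 kN, M_A = 212141/2400 kN·m, R_B = 651829/12000 kN, M_B = -211399/2400 kN·m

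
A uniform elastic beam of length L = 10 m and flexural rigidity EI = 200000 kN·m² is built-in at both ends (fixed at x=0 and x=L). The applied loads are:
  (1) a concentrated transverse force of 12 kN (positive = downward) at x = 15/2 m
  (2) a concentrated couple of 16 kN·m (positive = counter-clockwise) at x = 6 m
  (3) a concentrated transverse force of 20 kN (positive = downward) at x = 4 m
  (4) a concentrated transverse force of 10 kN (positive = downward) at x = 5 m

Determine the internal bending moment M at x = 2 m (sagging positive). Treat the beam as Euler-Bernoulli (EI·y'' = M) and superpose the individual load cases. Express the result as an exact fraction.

Load 1 — point force P=12 kN at a=15/2 m (b=L-a=5/2):
  M_1 = Pb²(3a+b)x/L³ - Pab²/L²  [x≤a] = 12·(5/2)²·(3·(15/2)+(5/2))·2/10³ - 12·(15/2)·(5/2)²/10² = -15/8 kN·m
Load 2 — applied couple M₀=16 kN·m at a=6 m (b=L-a=4):
  M_2 = R_Ax - M_A  [x≤a] with R_A=288/125, M_A=128/25 = (288/125)·2 - (128/25) = -64/125 kN·m
Load 3 — point force P=20 kN at a=4 m (b=L-a=6):
  M_3 = Pb²(3a+b)x/L³ - Pab²/L²  [x≤a] = 20·6²·(3·4+6)·2/10³ - 20·4·6²/10² = -72/25 kN·m
Load 4 — point force P=10 kN at a=5 m (b=L-a=5):
  M_4 = Pb²(3a+b)x/L³ - Pab²/L²  [x≤a] = 10·5²·(3·5+5)·2/10³ - 10·5·5²/10² = -5/2 kN·m
Superposition: M = Σ M_i = -7767/1000 kN·m ≈ -7.767000 kN·m

M(2) = -7767/1000 kN·m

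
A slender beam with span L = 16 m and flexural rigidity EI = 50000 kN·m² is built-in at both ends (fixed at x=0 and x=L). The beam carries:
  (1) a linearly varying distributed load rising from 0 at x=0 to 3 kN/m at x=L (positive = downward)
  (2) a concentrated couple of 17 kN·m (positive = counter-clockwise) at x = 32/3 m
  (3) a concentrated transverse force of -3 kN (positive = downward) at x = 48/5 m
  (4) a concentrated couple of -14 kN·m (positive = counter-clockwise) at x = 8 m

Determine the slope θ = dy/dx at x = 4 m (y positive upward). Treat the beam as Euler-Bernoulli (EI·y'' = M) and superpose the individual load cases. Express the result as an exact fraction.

Load 1 — triangular load w₀=3 kN/m (0→w₀ over full span):
  θ_1 = -w₀(2x(L-x)(L-2x)(x+2L)+x²(L-x)²)/(120LEI) = -3·(2·4·(16-4)·(16-2·4)·(4+2·16)+4²·(16-4)²)/(120·16·50000) = -117/125000 rad
Load 2 — applied couple M₀=17 kN·m at a=32/3 m (b=L-a=16/3):
  θ_2 = (R_Ax²/2 - M_Ax)/EI  [x≤a] with R_A=17/12, M_A=17/3 = ((17/12)·4²/2 - (17/3)·4)/50000 = -17/75000 rad
Load 3 — point force P=-3 kN at a=48/5 m (b=L-a=32/5):
  θ_3 = -Pb²x(2aL-(3a+b)x)/(2L³EI)  [x≤a] = -(-3)·(32/5)²·4·(2·(48/5)·16-(3·(48/5)+(32/5))·4)/(2·16³·50000) = 78/390625 rad
Load 4 — applied couple M₀=-14 kN·m at a=8 m (b=L-a=8):
  θ_4 = (R_Ax²/2 - M_Ax)/EI  [x≤a] with R_A=-21/16, M_A=-7/2 = ((-21/16)·4²/2 - (-7/2)·4)/50000 = 7/100000 rad
Superposition: θ = Σ θ_i = -33487/37500000 rad ≈ -0.000893 rad

θ(4) = -33487/37500000 rad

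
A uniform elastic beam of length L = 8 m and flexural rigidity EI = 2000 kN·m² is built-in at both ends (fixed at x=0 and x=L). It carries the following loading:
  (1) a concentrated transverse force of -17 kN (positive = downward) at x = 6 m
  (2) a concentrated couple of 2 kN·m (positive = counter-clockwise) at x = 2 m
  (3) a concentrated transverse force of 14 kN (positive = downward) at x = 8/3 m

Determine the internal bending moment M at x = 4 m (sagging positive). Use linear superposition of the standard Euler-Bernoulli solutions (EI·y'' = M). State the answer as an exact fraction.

Load 1 — point force P=-17 kN at a=6 m (b=L-a=2):
  M_1 = Pb²(3a+b)x/L³ - Pab²/L²  [x≤a] = (-17)·2²·(3·6+2)·4/8³ - (-17)·6·2²/8² = -17/4 kN·m
Load 2 — applied couple M₀=2 kN·m at a=2 m (b=L-a=6):
  M_2 = R_Ax - M_A - M₀  [x>a] with R_A=9/32, M_A=-3/8 = (9/32)·4 - (-3/8) - 2 = -1/2 kN·m
Load 3 — point force P=14 kN at a=8/3 m (b=L-a=16/3):
  M_3 = Pa²(a+3b)(L-x)/L³ - Pa²b/L²  [x>a] = 14·(8/3)²·((8/3)+3·(16/3))·(8-4)/8³ - 14·(8/3)²·(16/3)/8² = 56/9 kN·m
Superposition: M = Σ M_i = 53/36 kN·m ≈ 1.472222 kN·m

M(4) = 53/36 kN·m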